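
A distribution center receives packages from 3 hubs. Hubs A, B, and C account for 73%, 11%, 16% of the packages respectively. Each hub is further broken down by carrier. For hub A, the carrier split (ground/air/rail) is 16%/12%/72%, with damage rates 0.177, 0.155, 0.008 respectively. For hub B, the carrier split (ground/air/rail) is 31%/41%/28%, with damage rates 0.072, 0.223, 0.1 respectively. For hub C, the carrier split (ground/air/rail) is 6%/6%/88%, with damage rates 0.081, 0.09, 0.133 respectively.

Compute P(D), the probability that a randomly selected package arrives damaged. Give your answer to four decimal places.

P(D) ≈ 0.0744

P(D|A) = 0.16·0.177 + 0.12·0.155 + 0.72·0.008 = 0.02832 + 0.0186 + 0.00576 = 0.05268
P(D|B) = 0.31·0.072 + 0.41·0.223 + 0.28·0.1 = 0.02232 + 0.09143 + 0.028 = 0.14175
P(D|C) = 0.06·0.081 + 0.06·0.09 + 0.88·0.133 = 0.00486 + 0.0054 + 0.11704 = 0.1273
By total probability over the outer partition,
P(D) = 0.73·0.05268 + 0.11·0.14175 + 0.16·0.1273
      = 0.0384564 + 0.0155925 + 0.020368 = 0.0744169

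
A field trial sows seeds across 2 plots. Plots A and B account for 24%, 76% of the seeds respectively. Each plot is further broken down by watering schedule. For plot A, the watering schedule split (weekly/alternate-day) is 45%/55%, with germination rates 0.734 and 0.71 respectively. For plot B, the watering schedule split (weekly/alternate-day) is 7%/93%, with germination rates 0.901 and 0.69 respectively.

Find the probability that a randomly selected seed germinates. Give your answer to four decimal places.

0.7086

P(G|A) = 0.45·0.734 + 0.55·0.71 = 0.3303 + 0.3905 = 0.7208
P(G|B) = 0.07·0.901 + 0.93·0.69 = 0.06307 + 0.6417 = 0.70477
By total probability over the outer partition,
P(G) = 0.24·0.7208 + 0.76·0.70477
      = 0.172992 + 0.5356252 = 0.7086172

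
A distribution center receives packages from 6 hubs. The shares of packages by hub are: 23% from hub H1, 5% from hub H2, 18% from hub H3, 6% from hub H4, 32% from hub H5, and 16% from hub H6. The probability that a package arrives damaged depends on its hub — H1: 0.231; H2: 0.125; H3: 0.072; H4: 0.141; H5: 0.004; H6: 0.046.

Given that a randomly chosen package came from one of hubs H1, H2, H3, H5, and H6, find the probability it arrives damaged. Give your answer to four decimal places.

Let S = {H1, H2, H3, H5, H6}.
P(S) = 0.23 + 0.05 + 0.18 + 0.32 + 0.16 = 0.94.
P(D ∩ S) = 0.231·0.23 + 0.125·0.05 + 0.072·0.18 + 0.004·0.32 + 0.046·0.16 = 0.05313 + 0.00625 + 0.01296 + 0.00128 + 0.00736 = 0.08098.
P(D | S) = 0.08098 / 0.94 = 0.086149…

P(D|S) ≈ 0.0861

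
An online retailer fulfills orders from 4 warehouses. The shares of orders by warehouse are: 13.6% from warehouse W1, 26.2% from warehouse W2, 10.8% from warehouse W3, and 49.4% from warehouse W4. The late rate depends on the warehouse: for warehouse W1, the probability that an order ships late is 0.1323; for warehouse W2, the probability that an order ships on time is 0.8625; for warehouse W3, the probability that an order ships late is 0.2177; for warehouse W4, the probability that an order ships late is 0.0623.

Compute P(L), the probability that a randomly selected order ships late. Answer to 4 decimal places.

0.1083

P(L|W2) = 1 − 0.8625 = 0.1375.
P(L) = P(L|W1)·P(W1) + P(L|W2)·P(W2) + P(L|W3)·P(W3) + P(L|W4)·P(W4)
      = 0.1323·0.136 + 0.1375·0.262 + 0.2177·0.108 + 0.0623·0.494
      = 0.0179928 + 0.036025 + 0.0235116 + 0.0307762 = 0.1083056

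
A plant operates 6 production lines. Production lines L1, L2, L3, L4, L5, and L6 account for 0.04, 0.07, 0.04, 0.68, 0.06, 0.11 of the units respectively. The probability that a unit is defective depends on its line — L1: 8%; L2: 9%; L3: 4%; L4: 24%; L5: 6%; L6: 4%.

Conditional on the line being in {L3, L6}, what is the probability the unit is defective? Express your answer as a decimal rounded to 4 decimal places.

Let S = {L3, L6}.
P(S) = 0.04 + 0.11 = 0.15.
P(D ∩ S) = 0.04·0.04 + 0.04·0.11 = 0.0016 + 0.0044 = 0.006.
P(D | S) = 0.006 / 0.15 = 0.040000…

0.0400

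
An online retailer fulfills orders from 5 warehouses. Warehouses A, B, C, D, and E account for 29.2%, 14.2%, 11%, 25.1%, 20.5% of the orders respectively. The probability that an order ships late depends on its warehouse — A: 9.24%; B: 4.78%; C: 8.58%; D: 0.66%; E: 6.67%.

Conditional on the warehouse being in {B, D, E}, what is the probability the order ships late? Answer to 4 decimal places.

Let S = {B, D, E}.
P(S) = 0.142 + 0.251 + 0.205 = 0.598.
P(L ∩ S) = 0.0478·0.142 + 0.0066·0.251 + 0.0667·0.205 = 0.0067876 + 0.0016566 + 0.0136735 = 0.0221177.
P(L | S) = 0.0221177 / 0.598 = 0.036986…

0.0370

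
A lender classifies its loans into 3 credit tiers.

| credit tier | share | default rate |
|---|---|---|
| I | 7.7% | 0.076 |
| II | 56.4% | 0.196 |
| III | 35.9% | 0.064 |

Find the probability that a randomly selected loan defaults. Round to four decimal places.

P(D) = P(D|I)·P(I) + P(D|II)·P(II) + P(D|III)·P(III)
      = 0.076·0.077 + 0.196·0.564 + 0.064·0.359
      = 0.005852 + 0.110544 + 0.022976 = 0.139372

0.1394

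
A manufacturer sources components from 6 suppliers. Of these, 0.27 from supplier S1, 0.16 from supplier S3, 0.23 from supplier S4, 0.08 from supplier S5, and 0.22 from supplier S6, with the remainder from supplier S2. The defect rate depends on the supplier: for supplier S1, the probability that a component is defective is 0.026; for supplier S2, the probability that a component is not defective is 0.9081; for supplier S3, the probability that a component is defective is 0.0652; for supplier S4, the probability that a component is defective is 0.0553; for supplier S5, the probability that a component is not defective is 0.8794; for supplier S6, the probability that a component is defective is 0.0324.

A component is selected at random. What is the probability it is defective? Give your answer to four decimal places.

0.0506

P(S2) = 1 − (0.27 + 0.16 + 0.23 + 0.08 + 0.22) = 0.04.
P(D|S2) = 1 − 0.9081 = 0.0919.
P(D|S5) = 1 − 0.8794 = 0.1206.
P(D) = P(D|S1)·P(S1) + P(D|S2)·P(S2) + P(D|S3)·P(S3) + P(D|S4)·P(S4) + P(D|S5)·P(S5) + P(D|S6)·P(S6)
      = 0.026·0.27 + 0.0919·0.04 + 0.0652·0.16 + 0.0553·0.23 + 0.1206·0.08 + 0.0324·0.22
      = 0.00702 + 0.003676 + 0.010432 + 0.012719 + 0.009648 + 0.007128 = 0.050623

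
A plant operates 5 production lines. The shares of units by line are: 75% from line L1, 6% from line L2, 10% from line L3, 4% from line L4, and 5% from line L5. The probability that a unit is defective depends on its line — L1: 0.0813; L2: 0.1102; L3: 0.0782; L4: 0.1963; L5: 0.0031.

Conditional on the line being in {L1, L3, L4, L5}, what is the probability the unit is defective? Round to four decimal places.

0.0817

Let S = {L1, L3, L4, L5}.
P(S) = 0.75 + 0.1 + 0.04 + 0.05 = 0.94.
P(D ∩ S) = 0.0813·0.75 + 0.0782·0.1 + 0.1963·0.04 + 0.0031·0.05 = 0.060975 + 0.00782 + 0.007852 + 0.000155 = 0.076802.
P(D | S) = 0.076802 / 0.94 = 0.081704…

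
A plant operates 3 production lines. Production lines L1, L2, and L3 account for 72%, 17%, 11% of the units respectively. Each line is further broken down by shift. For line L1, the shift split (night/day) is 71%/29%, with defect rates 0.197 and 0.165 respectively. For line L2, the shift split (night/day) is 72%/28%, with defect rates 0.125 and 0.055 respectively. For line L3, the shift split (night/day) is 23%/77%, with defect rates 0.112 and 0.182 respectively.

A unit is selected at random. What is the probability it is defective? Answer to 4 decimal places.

P(D) ≈ 0.1713

P(D|L1) = 0.71·0.197 + 0.29·0.165 = 0.13987 + 0.04785 = 0.18772
P(D|L2) = 0.72·0.125 + 0.28·0.055 = 0.09 + 0.0154 = 0.1054
P(D|L3) = 0.23·0.112 + 0.77·0.182 = 0.02576 + 0.14014 = 0.1659
By total probability over the outer partition,
P(D) = 0.72·0.18772 + 0.17·0.1054 + 0.11·0.1659
      = 0.1351584 + 0.017918 + 0.018249 = 0.1713254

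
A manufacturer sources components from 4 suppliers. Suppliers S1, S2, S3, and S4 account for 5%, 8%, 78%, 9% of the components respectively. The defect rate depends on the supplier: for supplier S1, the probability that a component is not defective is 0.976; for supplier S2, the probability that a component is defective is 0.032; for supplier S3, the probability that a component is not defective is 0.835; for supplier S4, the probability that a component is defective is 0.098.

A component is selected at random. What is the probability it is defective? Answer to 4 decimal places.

P(D|S1) = 1 − 0.976 = 0.024.
P(D|S3) = 1 − 0.835 = 0.165.
P(D) = P(D|S1)·P(S1) + P(D|S2)·P(S2) + P(D|S3)·P(S3) + P(D|S4)·P(S4)
      = 0.024·0.05 + 0.032·0.08 + 0.165·0.78 + 0.098·0.09
      = 0.0012 + 0.00256 + 0.1287 + 0.00882 = 0.14128

P(D) ≈ 0.1413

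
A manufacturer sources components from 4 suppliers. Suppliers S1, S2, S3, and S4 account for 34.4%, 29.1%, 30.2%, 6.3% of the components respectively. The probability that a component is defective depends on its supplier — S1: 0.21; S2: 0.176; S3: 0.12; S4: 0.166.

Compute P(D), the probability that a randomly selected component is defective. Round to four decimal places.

P(D) = P(D|S1)·P(S1) + P(D|S2)·P(S2) + P(D|S3)·P(S3) + P(D|S4)·P(S4)
      = 0.21·0.344 + 0.176·0.291 + 0.12·0.302 + 0.166·0.063
      = 0.07224 + 0.051216 + 0.03624 + 0.010458 = 0.170154

P(D) ≈ 0.1702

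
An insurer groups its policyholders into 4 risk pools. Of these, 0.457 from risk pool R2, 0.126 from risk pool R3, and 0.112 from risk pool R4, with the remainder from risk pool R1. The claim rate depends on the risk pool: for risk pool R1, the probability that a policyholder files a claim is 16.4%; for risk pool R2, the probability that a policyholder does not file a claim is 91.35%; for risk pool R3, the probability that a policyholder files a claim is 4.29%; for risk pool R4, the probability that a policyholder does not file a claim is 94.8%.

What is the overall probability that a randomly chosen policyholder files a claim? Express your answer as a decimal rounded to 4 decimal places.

0.1008

P(R1) = 1 − (0.457 + 0.126 + 0.112) = 0.305.
P(C|R2) = 1 − 0.9135 = 0.0865.
P(C|R4) = 1 − 0.948 = 0.052.
By the law of total probability,
P(C) = P(C|R1)·P(R1) + P(C|R2)·P(R2) + P(C|R3)·P(R3) + P(C|R4)·P(R4)
      = 0.164·0.305 + 0.0865·0.457 + 0.0429·0.126 + 0.052·0.112
      = 0.05002 + 0.0395305 + 0.0054054 + 0.005824 = 0.1007799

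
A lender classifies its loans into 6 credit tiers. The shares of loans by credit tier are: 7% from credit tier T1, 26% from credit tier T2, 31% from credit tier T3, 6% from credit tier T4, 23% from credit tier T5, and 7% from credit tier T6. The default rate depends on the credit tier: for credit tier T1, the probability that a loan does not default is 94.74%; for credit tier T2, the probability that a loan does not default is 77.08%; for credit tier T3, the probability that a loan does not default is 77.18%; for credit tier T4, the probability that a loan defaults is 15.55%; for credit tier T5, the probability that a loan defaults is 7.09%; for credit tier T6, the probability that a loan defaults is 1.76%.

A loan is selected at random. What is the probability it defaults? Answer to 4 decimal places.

P(D|T1) = 1 − 0.9474 = 0.0526.
P(D|T2) = 1 − 0.7708 = 0.2292.
P(D|T3) = 1 − 0.7718 = 0.2282.
P(D) = P(D|T1)·P(T1) + P(D|T2)·P(T2) + P(D|T3)·P(T3) + P(D|T4)·P(T4) + P(D|T5)·P(T5) + P(D|T6)·P(T6)
      = 0.0526·0.07 + 0.2292·0.26 + 0.2282·0.31 + 0.1555·0.06 + 0.0709·0.23 + 0.0176·0.07
      = 0.003682 + 0.059592 + 0.070742 + 0.00933 + 0.016307 + 0.001232 = 0.160885

P(D) ≈ 0.1609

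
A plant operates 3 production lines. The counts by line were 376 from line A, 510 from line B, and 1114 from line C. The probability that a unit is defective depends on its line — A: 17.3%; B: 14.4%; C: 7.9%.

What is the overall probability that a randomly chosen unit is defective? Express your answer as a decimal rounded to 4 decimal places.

Total: 376 + 510 + 1114 = 2000.
P(A) = 376/2000 = 0.188. P(B) = 510/2000 = 0.255. P(C) = 1114/2000 = 0.557.
Summing over the partition,
P(D) = P(D|A)·P(A) + P(D|B)·P(B) + P(D|C)·P(C)
      = 0.173·0.188 + 0.144·0.255 + 0.079·0.557
      = 0.032524 + 0.03672 + 0.044003 = 0.113247

P(D) ≈ 0.1132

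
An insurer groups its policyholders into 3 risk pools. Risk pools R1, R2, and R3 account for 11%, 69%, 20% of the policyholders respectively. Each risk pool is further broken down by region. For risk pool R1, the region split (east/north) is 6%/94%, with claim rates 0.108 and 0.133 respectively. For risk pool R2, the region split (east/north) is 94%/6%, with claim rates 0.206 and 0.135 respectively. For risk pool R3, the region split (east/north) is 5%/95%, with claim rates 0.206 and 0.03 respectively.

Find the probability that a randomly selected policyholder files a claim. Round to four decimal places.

0.1614

P(C|R1) = 0.06·0.108 + 0.94·0.133 = 0.00648 + 0.12502 = 0.1315
P(C|R2) = 0.94·0.206 + 0.06·0.135 = 0.19364 + 0.0081 = 0.20174
P(C|R3) = 0.05·0.206 + 0.95·0.03 = 0.0103 + 0.0285 = 0.0388
Then overall,
P(C) = 0.11·0.1315 + 0.69·0.20174 + 0.2·0.0388
      = 0.014465 + 0.1392006 + 0.00776 = 0.1614256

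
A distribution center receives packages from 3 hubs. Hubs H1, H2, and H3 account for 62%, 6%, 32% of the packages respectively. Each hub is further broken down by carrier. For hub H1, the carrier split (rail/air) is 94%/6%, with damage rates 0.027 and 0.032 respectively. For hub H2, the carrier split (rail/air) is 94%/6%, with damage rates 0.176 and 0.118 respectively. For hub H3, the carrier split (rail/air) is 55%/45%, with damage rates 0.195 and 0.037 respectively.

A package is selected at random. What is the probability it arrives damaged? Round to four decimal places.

P(D) ≈ 0.0669

P(D|H1) = 0.94·0.027 + 0.06·0.032 = 0.02538 + 0.00192 = 0.0273
P(D|H2) = 0.94·0.176 + 0.06·0.118 = 0.16544 + 0.00708 = 0.17252
P(D|H3) = 0.55·0.195 + 0.45·0.037 = 0.10725 + 0.01665 = 0.1239
Then overall,
P(D) = 0.62·0.0273 + 0.06·0.17252 + 0.32·0.1239
      = 0.016926 + 0.0103512 + 0.039648 = 0.0669252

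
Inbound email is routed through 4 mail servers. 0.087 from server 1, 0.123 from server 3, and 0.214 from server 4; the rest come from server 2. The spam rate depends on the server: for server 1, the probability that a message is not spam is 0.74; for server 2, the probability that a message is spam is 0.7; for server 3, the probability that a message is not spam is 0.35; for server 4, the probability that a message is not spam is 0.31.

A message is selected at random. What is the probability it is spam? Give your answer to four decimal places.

P(2) = 1 − (0.087 + 0.123 + 0.214) = 0.576.
P(S|1) = 1 − 0.74 = 0.26.
P(S|3) = 1 − 0.35 = 0.65.
P(S|4) = 1 − 0.31 = 0.69.
Using total probability over the partition,
P(S) = P(S|1)·P(1) + P(S|2)·P(2) + P(S|3)·P(3) + P(S|4)·P(4)
      = 0.26·0.087 + 0.7·0.576 + 0.65·0.123 + 0.69·0.214
      = 0.02262 + 0.4032 + 0.07995 + 0.14766 = 0.65343

P(S) ≈ 0.6534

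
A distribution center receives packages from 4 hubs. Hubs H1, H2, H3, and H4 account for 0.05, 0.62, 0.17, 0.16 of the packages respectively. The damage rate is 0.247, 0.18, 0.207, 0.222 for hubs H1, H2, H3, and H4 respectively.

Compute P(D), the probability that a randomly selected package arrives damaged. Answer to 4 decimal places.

0.1947

Summing over the partition,
P(D) = P(D|H1)·P(H1) + P(D|H2)·P(H2) + P(D|H3)·P(H3) + P(D|H4)·P(H4)
      = 0.247·0.05 + 0.18·0.62 + 0.207·0.17 + 0.222·0.16
      = 0.01235 + 0.1116 + 0.03519 + 0.03552 = 0.19466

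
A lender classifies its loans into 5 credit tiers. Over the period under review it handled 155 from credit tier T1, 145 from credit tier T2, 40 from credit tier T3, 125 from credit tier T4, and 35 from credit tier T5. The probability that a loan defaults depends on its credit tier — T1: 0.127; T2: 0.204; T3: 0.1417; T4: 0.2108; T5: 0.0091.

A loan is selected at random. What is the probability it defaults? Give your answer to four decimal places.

Total: 155 + 145 + 40 + 125 + 35 = 500.
P(T1) = 155/500 = 0.31. P(T2) = 145/500 = 0.29. P(T3) = 40/500 = 0.08. P(T4) = 125/500 = 0.25. P(T5) = 35/500 = 0.07.
P(D) = P(D|T1)·P(T1) + P(D|T2)·P(T2) + P(D|T3)·P(T3) + P(D|T4)·P(T4) + P(D|T5)·P(T5)
      = 0.127·0.31 + 0.204·0.29 + 0.1417·0.08 + 0.2108·0.25 + 0.0091·0.07
      = 0.03937 + 0.05916 + 0.011336 + 0.0527 + 0.000637 = 0.163203

0.1632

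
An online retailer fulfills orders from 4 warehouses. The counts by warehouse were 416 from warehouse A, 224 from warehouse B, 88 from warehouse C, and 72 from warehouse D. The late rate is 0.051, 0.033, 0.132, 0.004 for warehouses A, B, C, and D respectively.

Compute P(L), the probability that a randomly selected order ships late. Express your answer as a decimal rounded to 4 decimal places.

Total: 416 + 224 + 88 + 72 = 800.
P(A) = 416/800 = 0.52. P(B) = 224/800 = 0.28. P(C) = 88/800 = 0.11. P(D) = 72/800 = 0.09.
By the law of total probability,
P(L) = P(L|A)·P(A) + P(L|B)·P(B) + P(L|C)·P(C) + P(L|D)·P(D)
      = 0.051·0.52 + 0.033·0.28 + 0.132·0.11 + 0.004·0.09
      = 0.02652 + 0.00924 + 0.01452 + 0.00036 = 0.05064

0.0506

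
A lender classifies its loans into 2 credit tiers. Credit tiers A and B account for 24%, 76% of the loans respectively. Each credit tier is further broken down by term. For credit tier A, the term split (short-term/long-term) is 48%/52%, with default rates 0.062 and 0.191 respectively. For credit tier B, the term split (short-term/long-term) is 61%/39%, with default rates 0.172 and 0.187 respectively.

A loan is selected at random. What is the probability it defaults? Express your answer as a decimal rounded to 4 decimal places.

P(D) ≈ 0.1661

P(D|A) = 0.48·0.062 + 0.52·0.191 = 0.02976 + 0.09932 = 0.12908
P(D|B) = 0.61·0.172 + 0.39·0.187 = 0.10492 + 0.07293 = 0.17785
Then overall,
P(D) = 0.24·0.12908 + 0.76·0.17785
      = 0.0309792 + 0.135166 = 0.1661452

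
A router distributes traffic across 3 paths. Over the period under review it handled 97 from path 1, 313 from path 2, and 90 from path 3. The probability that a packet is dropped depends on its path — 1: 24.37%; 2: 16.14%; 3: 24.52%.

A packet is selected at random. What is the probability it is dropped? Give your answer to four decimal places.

P(L) ≈ 0.1925

Total: 97 + 313 + 90 = 500.
P(1) = 97/500 = 0.194. P(2) = 313/500 = 0.626. P(3) = 90/500 = 0.18.
P(L) = P(L|1)·P(1) + P(L|2)·P(2) + P(L|3)·P(3)
      = 0.2437·0.194 + 0.1614·0.626 + 0.2452·0.18
      = 0.0472778 + 0.1010364 + 0.044136 = 0.1924502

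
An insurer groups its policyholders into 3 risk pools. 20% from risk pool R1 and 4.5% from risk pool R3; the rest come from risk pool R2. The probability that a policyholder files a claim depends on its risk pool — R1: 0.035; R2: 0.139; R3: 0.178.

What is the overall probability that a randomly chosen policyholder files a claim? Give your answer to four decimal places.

P(R2) = 1 − (0.2 + 0.045) = 0.755.
Using total probability over the partition,
P(C) = P(C|R1)·P(R1) + P(C|R2)·P(R2) + P(C|R3)·P(R3)
      = 0.035·0.2 + 0.139·0.755 + 0.178·0.045
      = 0.007 + 0.104945 + 0.00801 = 0.119955

P(C) ≈ 0.1200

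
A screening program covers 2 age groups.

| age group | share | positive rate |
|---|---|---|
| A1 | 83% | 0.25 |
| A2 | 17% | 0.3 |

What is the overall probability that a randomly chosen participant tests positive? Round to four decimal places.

By the law of total probability,
P(T) = P(T|A1)·P(A1) + P(T|A2)·P(A2)
      = 0.25·0.83 + 0.3·0.17
      = 0.2075 + 0.051 = 0.2585

0.2585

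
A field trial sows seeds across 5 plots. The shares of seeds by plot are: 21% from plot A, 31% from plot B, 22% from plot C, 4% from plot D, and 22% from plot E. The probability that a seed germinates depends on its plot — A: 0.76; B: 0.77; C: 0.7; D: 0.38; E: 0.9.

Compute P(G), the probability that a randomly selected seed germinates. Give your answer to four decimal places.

By the law of total probability,
P(G) = P(G|A)·P(A) + P(G|B)·P(B) + P(G|C)·P(C) + P(G|D)·P(D) + P(G|E)·P(E)
      = 0.76·0.21 + 0.77·0.31 + 0.7·0.22 + 0.38·0.04 + 0.9·0.22
      = 0.1596 + 0.2387 + 0.154 + 0.0152 + 0.198 = 0.7655

0.7655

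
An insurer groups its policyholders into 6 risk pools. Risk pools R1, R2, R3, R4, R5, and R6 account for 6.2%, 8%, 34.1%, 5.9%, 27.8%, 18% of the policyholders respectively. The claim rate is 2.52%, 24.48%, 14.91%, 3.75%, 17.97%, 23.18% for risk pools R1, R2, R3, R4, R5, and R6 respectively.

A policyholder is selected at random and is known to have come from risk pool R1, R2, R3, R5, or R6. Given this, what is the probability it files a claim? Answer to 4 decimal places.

P(C|S) ≈ 0.1739

Let S = {R1, R2, R3, R5, R6}.
P(S) = 0.062 + 0.08 + 0.341 + 0.278 + 0.18 = 0.941.
P(C ∩ S) = 0.0252·0.062 + 0.2448·0.08 + 0.1491·0.341 + 0.1797·0.278 + 0.2318·0.18 = 0.0015624 + 0.019584 + 0.0508431 + 0.0499566 + 0.041724 = 0.1636701.
P(C | S) = 0.1636701 / 0.941 = 0.173932…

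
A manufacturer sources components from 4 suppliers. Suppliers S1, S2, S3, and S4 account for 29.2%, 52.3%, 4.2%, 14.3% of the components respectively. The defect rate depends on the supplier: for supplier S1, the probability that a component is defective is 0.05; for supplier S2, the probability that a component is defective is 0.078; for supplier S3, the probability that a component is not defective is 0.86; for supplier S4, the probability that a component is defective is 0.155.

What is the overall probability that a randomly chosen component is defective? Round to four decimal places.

0.0834

P(D|S3) = 1 − 0.86 = 0.14.
P(D) = P(D|S1)·P(S1) + P(D|S2)·P(S2) + P(D|S3)·P(S3) + P(D|S4)·P(S4)
      = 0.05·0.292 + 0.078·0.523 + 0.14·0.042 + 0.155·0.143
      = 0.0146 + 0.040794 + 0.00588 + 0.022165 = 0.083439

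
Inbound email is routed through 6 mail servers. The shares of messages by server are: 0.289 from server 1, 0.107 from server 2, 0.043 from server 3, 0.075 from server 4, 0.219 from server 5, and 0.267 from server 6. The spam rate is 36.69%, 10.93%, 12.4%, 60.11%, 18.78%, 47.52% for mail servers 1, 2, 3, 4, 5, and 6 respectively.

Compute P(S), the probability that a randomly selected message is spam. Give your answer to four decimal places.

P(S) ≈ 0.3362

P(S) = P(S|1)·P(1) + P(S|2)·P(2) + P(S|3)·P(3) + P(S|4)·P(4) + P(S|5)·P(5) + P(S|6)·P(6)
      = 0.3669·0.289 + 0.1093·0.107 + 0.124·0.043 + 0.6011·0.075 + 0.1878·0.219 + 0.4752·0.267
      = 0.1060341 + 0.0116951 + 0.005332 + 0.0450825 + 0.0411282 + 0.1268784 = 0.3361503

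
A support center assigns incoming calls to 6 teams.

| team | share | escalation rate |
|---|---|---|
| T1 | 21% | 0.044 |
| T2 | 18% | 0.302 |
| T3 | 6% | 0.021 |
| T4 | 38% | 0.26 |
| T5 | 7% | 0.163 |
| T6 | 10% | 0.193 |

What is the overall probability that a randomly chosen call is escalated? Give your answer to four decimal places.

Using total probability over the partition,
P(E) = P(E|T1)·P(T1) + P(E|T2)·P(T2) + P(E|T3)·P(T3) + P(E|T4)·P(T4) + P(E|T5)·P(T5) + P(E|T6)·P(T6)
      = 0.044·0.21 + 0.302·0.18 + 0.021·0.06 + 0.26·0.38 + 0.163·0.07 + 0.193·0.1
      = 0.00924 + 0.05436 + 0.00126 + 0.0988 + 0.01141 + 0.0193 = 0.19437

0.1944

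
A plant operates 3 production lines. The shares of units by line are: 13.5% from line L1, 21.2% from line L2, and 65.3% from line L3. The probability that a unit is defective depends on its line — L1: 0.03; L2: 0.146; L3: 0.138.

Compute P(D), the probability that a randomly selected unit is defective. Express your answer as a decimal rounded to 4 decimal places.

0.1251

Using total probability over the partition,
P(D) = P(D|L1)·P(L1) + P(D|L2)·P(L2) + P(D|L3)·P(L3)
      = 0.03·0.135 + 0.146·0.212 + 0.138·0.653
      = 0.00405 + 0.030952 + 0.090114 = 0.125116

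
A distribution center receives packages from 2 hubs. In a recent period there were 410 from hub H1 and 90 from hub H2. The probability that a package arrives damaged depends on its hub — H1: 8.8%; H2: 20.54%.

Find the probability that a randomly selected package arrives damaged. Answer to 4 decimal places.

Total: 410 + 90 = 500.
P(H1) = 410/500 = 0.82. P(H2) = 90/500 = 0.18.
By the law of total probability,
P(D) = P(D|H1)·P(H1) + P(D|H2)·P(H2)
      = 0.088·0.82 + 0.2054·0.18
      = 0.07216 + 0.036972 = 0.109132

P(D) ≈ 0.1091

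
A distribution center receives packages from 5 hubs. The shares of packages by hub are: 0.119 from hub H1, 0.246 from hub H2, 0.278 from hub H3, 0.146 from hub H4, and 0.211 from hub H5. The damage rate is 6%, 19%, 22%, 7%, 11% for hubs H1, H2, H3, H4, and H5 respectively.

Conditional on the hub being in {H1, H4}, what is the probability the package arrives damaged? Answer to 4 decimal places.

0.0655

Let S = {H1, H4}.
P(S) = 0.119 + 0.146 = 0.265.
P(D ∩ S) = 0.06·0.119 + 0.07·0.146 = 0.00714 + 0.01022 = 0.01736.
P(D | S) = 0.01736 / 0.265 = 0.065509…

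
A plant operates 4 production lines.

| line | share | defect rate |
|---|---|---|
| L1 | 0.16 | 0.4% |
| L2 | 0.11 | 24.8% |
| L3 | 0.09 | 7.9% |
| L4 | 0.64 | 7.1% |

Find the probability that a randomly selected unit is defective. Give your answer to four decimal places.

P(D) = P(D|L1)·P(L1) + P(D|L2)·P(L2) + P(D|L3)·P(L3) + P(D|L4)·P(L4)
      = 0.004·0.16 + 0.248·0.11 + 0.079·0.09 + 0.071·0.64
      = 0.00064 + 0.02728 + 0.00711 + 0.04544 = 0.08047

0.0805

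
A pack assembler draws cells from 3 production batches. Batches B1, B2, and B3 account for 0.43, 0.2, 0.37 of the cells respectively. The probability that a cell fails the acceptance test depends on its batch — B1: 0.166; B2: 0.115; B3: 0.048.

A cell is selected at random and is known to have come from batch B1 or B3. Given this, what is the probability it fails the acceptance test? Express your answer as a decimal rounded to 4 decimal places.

0.1114

Let S = {B1, B3}.
P(S) = 0.43 + 0.37 = 0.8.
P(F ∩ S) = 0.166·0.43 + 0.048·0.37 = 0.07138 + 0.01776 = 0.08914.
P(F | S) = 0.08914 / 0.8 = 0.111425…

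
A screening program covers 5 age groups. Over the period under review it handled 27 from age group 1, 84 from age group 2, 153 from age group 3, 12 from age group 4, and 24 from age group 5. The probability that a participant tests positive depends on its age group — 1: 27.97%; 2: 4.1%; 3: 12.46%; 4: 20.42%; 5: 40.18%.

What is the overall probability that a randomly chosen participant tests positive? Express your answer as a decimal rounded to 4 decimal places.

Total: 27 + 84 + 153 + 12 + 24 = 300.
P(1) = 27/300 = 0.09. P(2) = 84/300 = 0.28. P(3) = 153/300 = 0.51. P(4) = 12/300 = 0.04. P(5) = 24/300 = 0.08.
Summing over the partition,
P(T) = P(T|1)·P(1) + P(T|2)·P(2) + P(T|3)·P(3) + P(T|4)·P(4) + P(T|5)·P(5)
      = 0.2797·0.09 + 0.041·0.28 + 0.1246·0.51 + 0.2042·0.04 + 0.4018·0.08
      = 0.025173 + 0.01148 + 0.063546 + 0.008168 + 0.032144 = 0.140511

0.1405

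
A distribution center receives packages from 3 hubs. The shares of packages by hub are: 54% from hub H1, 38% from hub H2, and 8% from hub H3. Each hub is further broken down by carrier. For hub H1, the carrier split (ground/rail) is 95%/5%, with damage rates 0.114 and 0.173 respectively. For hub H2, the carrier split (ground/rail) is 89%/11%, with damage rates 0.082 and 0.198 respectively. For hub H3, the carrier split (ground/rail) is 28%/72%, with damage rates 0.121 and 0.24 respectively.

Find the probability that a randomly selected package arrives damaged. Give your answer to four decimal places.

P(D) ≈ 0.1157

P(D|H1) = 0.95·0.114 + 0.05·0.173 = 0.1083 + 0.00865 = 0.11695
P(D|H2) = 0.89·0.082 + 0.11·0.198 = 0.07298 + 0.02178 = 0.09476
P(D|H3) = 0.28·0.121 + 0.72·0.24 = 0.03388 + 0.1728 = 0.20668
Then overall,
P(D) = 0.54·0.11695 + 0.38·0.09476 + 0.08·0.20668
      = 0.063153 + 0.0360088 + 0.0165344 = 0.1156962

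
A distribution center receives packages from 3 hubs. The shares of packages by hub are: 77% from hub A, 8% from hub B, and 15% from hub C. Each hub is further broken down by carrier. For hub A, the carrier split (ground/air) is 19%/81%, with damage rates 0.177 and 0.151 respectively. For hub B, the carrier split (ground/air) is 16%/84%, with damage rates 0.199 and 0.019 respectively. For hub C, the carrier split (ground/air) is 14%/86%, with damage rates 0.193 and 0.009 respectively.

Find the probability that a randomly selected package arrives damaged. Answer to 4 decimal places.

P(D) ≈ 0.1291

P(D|A) = 0.19·0.177 + 0.81·0.151 = 0.03363 + 0.12231 = 0.15594
P(D|B) = 0.16·0.199 + 0.84·0.019 = 0.03184 + 0.01596 = 0.0478
P(D|C) = 0.14·0.193 + 0.86·0.009 = 0.02702 + 0.00774 = 0.03476
By total probability over the outer partition,
P(D) = 0.77·0.15594 + 0.08·0.0478 + 0.15·0.03476
      = 0.1200738 + 0.003824 + 0.005214 = 0.1291118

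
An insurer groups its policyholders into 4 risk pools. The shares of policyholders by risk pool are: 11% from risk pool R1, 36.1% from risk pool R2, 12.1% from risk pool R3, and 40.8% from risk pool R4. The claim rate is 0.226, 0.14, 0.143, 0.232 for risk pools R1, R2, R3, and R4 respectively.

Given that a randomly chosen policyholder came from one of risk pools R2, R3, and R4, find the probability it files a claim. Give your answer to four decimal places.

Let S = {R2, R3, R4}.
P(S) = 0.361 + 0.121 + 0.408 = 0.89.
P(C ∩ S) = 0.14·0.361 + 0.143·0.121 + 0.232·0.408 = 0.05054 + 0.017303 + 0.094656 = 0.162499.
P(C | S) = 0.162499 / 0.89 = 0.182583…

0.1826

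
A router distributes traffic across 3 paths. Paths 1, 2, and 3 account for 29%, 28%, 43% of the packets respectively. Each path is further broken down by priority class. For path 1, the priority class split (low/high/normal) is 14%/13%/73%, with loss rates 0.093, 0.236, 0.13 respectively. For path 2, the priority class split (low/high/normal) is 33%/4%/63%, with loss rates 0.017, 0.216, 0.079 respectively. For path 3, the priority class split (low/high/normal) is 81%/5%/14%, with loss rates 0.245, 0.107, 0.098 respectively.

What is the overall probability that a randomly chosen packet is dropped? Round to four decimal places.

P(L|1) = 0.14·0.093 + 0.13·0.236 + 0.73·0.13 = 0.01302 + 0.03068 + 0.0949 = 0.1386
P(L|2) = 0.33·0.017 + 0.04·0.216 + 0.63·0.079 = 0.00561 + 0.00864 + 0.04977 = 0.06402
P(L|3) = 0.81·0.245 + 0.05·0.107 + 0.14·0.098 = 0.19845 + 0.00535 + 0.01372 = 0.21752
Then overall,
P(L) = 0.29·0.1386 + 0.28·0.06402 + 0.43·0.21752
      = 0.040194 + 0.0179256 + 0.0935336 = 0.1516532

0.1517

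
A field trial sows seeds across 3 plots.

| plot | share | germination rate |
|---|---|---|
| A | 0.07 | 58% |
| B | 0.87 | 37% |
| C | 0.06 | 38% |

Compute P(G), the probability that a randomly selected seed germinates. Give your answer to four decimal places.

P(G) ≈ 0.3853

P(G) = P(G|A)·P(A) + P(G|B)·P(B) + P(G|C)·P(C)
      = 0.58·0.07 + 0.37·0.87 + 0.38·0.06
      = 0.0406 + 0.3219 + 0.0228 = 0.3853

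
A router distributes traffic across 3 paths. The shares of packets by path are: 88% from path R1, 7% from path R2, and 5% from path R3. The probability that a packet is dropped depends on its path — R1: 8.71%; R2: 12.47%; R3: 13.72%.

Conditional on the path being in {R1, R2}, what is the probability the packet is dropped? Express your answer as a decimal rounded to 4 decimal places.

Let S = {R1, R2}.
P(S) = 0.88 + 0.07 = 0.95.
P(L ∩ S) = 0.0871·0.88 + 0.1247·0.07 = 0.076648 + 0.008729 = 0.085377.
P(L | S) = 0.085377 / 0.95 = 0.089871…

0.0899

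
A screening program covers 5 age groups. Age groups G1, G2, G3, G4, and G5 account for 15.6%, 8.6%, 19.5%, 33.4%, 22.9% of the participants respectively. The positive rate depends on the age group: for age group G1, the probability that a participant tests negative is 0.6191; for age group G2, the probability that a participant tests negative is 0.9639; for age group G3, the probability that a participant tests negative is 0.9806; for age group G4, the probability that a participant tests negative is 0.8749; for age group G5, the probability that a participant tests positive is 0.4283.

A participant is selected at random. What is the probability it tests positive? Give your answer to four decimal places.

P(T|G1) = 1 − 0.6191 = 0.3809.
P(T|G2) = 1 − 0.9639 = 0.0361.
P(T|G3) = 1 − 0.9806 = 0.0194.
P(T|G4) = 1 − 0.8749 = 0.1251.
P(T) = P(T|G1)·P(G1) + P(T|G2)·P(G2) + P(T|G3)·P(G3) + P(T|G4)·P(G4) + P(T|G5)·P(G5)
      = 0.3809·0.156 + 0.0361·0.086 + 0.0194·0.195 + 0.1251·0.334 + 0.4283·0.229
      = 0.0594204 + 0.0031046 + 0.003783 + 0.0417834 + 0.0980807 = 0.2061721

P(T) ≈ 0.2062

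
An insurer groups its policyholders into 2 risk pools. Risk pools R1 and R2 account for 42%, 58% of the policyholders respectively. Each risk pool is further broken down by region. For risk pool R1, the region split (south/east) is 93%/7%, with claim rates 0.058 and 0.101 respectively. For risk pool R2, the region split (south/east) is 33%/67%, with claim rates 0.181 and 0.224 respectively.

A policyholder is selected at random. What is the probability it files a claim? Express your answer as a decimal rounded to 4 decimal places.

0.1473

P(C|R1) = 0.93·0.058 + 0.07·0.101 = 0.05394 + 0.00707 = 0.06101
P(C|R2) = 0.33·0.181 + 0.67·0.224 = 0.05973 + 0.15008 = 0.20981
By total probability over the outer partition,
P(C) = 0.42·0.06101 + 0.58·0.20981
      = 0.0256242 + 0.1216898 = 0.147314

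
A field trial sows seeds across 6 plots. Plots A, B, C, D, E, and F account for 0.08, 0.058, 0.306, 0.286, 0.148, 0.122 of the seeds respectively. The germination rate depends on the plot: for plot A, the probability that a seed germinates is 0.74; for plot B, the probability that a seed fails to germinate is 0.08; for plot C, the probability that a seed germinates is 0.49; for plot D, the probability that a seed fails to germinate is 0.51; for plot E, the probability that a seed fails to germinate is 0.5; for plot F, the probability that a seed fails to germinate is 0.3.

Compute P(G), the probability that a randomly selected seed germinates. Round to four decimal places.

0.5620

P(G|B) = 1 − 0.08 = 0.92.
P(G|D) = 1 − 0.51 = 0.49.
P(G|E) = 1 − 0.5 = 0.5.
P(G|F) = 1 − 0.3 = 0.7.
Summing over the partition,
P(G) = P(G|A)·P(A) + P(G|B)·P(B) + P(G|C)·P(C) + P(G|D)·P(D) + P(G|E)·P(E) + P(G|F)·P(F)
      = 0.74·0.08 + 0.92·0.058 + 0.49·0.306 + 0.49·0.286 + 0.5·0.148 + 0.7·0.122
      = 0.0592 + 0.05336 + 0.14994 + 0.14014 + 0.074 + 0.0854 = 0.56204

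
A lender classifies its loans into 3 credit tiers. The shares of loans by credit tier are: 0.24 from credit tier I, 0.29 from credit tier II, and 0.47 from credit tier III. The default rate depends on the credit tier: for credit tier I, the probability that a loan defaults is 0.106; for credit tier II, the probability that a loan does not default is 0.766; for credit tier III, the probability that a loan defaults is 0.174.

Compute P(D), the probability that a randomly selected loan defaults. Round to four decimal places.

0.1751

P(D|II) = 1 − 0.766 = 0.234.
P(D) = P(D|I)·P(I) + P(D|II)·P(II) + P(D|III)·P(III)
      = 0.106·0.24 + 0.234·0.29 + 0.174·0.47
      = 0.02544 + 0.06786 + 0.08178 = 0.17508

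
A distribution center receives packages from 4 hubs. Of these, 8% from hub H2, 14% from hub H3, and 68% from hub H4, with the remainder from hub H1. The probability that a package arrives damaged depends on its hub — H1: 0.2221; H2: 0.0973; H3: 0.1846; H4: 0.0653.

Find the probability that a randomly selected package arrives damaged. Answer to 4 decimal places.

P(H1) = 1 − (0.08 + 0.14 + 0.68) = 0.1.
Summing over the partition,
P(D) = P(D|H1)·P(H1) + P(D|H2)·P(H2) + P(D|H3)·P(H3) + P(D|H4)·P(H4)
      = 0.2221·0.1 + 0.0973·0.08 + 0.1846·0.14 + 0.0653·0.68
      = 0.02221 + 0.007784 + 0.025844 + 0.044404 = 0.100242

P(D) ≈ 0.1002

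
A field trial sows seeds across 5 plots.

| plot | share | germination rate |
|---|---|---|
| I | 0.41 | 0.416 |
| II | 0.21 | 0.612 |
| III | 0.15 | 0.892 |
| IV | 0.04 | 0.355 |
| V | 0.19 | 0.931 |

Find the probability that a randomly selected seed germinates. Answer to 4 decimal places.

By the law of total probability,
P(G) = P(G|I)·P(I) + P(G|II)·P(II) + P(G|III)·P(III) + P(G|IV)·P(IV) + P(G|V)·P(V)
      = 0.416·0.41 + 0.612·0.21 + 0.892·0.15 + 0.355·0.04 + 0.931·0.19
      = 0.17056 + 0.12852 + 0.1338 + 0.0142 + 0.17689 = 0.62397

0.6240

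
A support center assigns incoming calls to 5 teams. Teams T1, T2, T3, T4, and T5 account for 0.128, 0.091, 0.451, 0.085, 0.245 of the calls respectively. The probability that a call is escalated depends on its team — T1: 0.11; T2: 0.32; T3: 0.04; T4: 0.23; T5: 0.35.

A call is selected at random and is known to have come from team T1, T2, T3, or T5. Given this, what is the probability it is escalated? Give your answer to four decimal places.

Let S = {T1, T2, T3, T5}.
P(S) = 0.128 + 0.091 + 0.451 + 0.245 = 0.915.
P(E ∩ S) = 0.11·0.128 + 0.32·0.091 + 0.04·0.451 + 0.35·0.245 = 0.01408 + 0.02912 + 0.01804 + 0.08575 = 0.14699.
P(E | S) = 0.14699 / 0.915 = 0.160645…

0.1606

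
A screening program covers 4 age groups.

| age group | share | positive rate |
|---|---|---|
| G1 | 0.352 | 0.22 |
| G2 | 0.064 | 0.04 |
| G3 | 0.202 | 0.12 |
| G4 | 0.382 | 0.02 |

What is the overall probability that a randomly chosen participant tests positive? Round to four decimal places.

0.1119

By the law of total probability,
P(T) = P(T|G1)·P(G1) + P(T|G2)·P(G2) + P(T|G3)·P(G3) + P(T|G4)·P(G4)
      = 0.22·0.352 + 0.04·0.064 + 0.12·0.202 + 0.02·0.382
      = 0.07744 + 0.00256 + 0.02424 + 0.00764 = 0.11188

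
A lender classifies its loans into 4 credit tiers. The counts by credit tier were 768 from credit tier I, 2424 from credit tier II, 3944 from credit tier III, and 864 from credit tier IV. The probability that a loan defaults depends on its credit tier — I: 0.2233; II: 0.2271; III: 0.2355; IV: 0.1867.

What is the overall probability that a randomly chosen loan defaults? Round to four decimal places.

P(D) ≈ 0.2265

Total: 768 + 2424 + 3944 + 864 = 8000.
P(I) = 768/8000 = 0.096. P(II) = 2424/8000 = 0.303. P(III) = 3944/8000 = 0.493. P(IV) = 864/8000 = 0.108.
P(D) = P(D|I)·P(I) + P(D|II)·P(II) + P(D|III)·P(III) + P(D|IV)·P(IV)
      = 0.2233·0.096 + 0.2271·0.303 + 0.2355·0.493 + 0.1867·0.108
      = 0.0214368 + 0.0688113 + 0.1161015 + 0.0201636 = 0.2265132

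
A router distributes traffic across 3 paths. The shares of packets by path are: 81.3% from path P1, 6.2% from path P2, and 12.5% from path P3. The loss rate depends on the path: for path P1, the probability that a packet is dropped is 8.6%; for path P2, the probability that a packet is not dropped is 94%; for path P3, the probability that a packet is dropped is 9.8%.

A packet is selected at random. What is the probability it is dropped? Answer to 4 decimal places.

0.0859

P(L|P2) = 1 − 0.94 = 0.06.
Using total probability over the partition,
P(L) = P(L|P1)·P(P1) + P(L|P2)·P(P2) + P(L|P3)·P(P3)
      = 0.086·0.813 + 0.06·0.062 + 0.098·0.125
      = 0.069918 + 0.00372 + 0.01225 = 0.085888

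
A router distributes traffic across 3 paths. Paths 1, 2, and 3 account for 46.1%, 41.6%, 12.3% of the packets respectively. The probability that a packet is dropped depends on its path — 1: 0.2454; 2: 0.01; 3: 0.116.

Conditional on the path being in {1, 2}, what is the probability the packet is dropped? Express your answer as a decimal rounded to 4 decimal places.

Let S = {1, 2}.
P(S) = 0.461 + 0.416 = 0.877.
P(L ∩ S) = 0.2454·0.461 + 0.01·0.416 = 0.1131294 + 0.00416 = 0.1172894.
P(L | S) = 0.1172894 / 0.877 = 0.133739…

P(L|S) ≈ 0.1337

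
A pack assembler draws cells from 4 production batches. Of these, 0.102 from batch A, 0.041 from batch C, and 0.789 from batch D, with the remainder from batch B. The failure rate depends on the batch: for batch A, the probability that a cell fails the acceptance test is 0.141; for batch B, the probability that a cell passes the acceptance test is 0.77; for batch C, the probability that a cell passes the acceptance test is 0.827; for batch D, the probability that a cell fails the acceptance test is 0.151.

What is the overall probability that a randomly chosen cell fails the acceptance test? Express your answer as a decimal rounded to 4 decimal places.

0.1563

P(B) = 1 − (0.102 + 0.041 + 0.789) = 0.068.
P(F|B) = 1 − 0.77 = 0.23.
P(F|C) = 1 − 0.827 = 0.173.
Using total probability over the partition,
P(F) = P(F|A)·P(A) + P(F|B)·P(B) + P(F|C)·P(C) + P(F|D)·P(D)
      = 0.141·0.102 + 0.23·0.068 + 0.173·0.041 + 0.151·0.789
      = 0.014382 + 0.01564 + 0.007093 + 0.119139 = 0.156254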